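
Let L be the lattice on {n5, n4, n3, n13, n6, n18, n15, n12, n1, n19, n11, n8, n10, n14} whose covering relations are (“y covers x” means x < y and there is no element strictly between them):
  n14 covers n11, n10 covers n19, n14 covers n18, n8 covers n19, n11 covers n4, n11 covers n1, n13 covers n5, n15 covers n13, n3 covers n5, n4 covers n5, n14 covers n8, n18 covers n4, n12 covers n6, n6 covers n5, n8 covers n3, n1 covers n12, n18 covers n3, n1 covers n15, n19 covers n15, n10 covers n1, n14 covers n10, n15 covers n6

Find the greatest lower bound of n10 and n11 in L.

Common lower bounds of {n10, n11}: n1, n12, n13, n15, n5, n6.
The greatest among these is n1.

n1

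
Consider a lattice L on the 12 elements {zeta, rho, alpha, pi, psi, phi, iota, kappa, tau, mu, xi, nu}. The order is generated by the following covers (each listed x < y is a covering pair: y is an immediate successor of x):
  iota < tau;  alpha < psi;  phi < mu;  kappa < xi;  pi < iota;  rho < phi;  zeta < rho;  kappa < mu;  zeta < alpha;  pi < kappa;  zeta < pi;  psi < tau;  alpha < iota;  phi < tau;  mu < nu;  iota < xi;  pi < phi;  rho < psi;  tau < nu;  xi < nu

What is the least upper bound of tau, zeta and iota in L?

tau

Common upper bounds of {tau, zeta, iota}: nu, tau.
The least among these is tau.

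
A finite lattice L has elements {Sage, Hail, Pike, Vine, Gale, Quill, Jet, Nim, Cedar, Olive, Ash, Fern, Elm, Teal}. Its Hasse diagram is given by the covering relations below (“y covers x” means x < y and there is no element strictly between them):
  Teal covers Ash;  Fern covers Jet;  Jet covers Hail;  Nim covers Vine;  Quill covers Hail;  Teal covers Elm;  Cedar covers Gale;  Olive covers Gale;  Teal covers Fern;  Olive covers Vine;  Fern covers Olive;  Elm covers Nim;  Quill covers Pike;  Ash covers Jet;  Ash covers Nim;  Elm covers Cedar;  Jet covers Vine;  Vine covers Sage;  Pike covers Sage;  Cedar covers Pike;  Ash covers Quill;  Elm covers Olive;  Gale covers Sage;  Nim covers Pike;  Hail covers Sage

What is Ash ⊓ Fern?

Common lower bounds of {Ash, Fern}: Hail, Jet, Sage, Vine.
The greatest among these is Jet.

Jet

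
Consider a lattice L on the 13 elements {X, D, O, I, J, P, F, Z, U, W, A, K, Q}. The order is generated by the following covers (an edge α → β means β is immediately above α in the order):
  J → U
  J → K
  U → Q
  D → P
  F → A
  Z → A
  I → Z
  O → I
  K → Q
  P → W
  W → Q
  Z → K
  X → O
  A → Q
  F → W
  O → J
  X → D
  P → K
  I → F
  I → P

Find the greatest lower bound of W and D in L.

D

Common lower bounds of {W, D}: D, X.
The greatest among these is D.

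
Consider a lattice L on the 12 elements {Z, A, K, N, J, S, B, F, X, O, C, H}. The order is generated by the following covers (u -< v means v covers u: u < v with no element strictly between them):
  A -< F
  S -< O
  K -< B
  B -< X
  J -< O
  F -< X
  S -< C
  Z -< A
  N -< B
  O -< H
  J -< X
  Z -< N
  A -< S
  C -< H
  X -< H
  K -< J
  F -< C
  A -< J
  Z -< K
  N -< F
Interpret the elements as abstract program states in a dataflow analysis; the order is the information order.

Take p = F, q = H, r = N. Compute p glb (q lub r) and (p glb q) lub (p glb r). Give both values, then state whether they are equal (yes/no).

F; F; yes

q lub r = H, so p glb (q lub r) = F glb H = F.
p glb q = F and p glb r = N, so (p glb q) lub (p glb r) = F lub N = F.
Equal: yes.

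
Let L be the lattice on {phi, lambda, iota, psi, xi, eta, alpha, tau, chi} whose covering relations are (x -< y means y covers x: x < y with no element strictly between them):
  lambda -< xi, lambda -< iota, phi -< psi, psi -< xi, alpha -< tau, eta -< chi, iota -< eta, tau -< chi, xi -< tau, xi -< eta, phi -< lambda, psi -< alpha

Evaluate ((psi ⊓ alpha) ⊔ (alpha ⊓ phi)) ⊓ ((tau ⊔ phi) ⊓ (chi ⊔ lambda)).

psi ∧ alpha = psi
alpha ∧ phi = phi
psi ∨ phi = psi
tau ∨ phi = tau
chi ∨ lambda = chi
tau ∧ chi = tau
psi ∧ tau = psi

psi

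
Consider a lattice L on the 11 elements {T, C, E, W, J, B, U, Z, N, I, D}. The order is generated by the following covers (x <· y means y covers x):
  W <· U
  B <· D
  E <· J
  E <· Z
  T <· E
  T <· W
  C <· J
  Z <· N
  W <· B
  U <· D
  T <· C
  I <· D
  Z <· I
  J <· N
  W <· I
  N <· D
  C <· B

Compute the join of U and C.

Common upper bounds of {U, C}: D.
The least among these is D.

D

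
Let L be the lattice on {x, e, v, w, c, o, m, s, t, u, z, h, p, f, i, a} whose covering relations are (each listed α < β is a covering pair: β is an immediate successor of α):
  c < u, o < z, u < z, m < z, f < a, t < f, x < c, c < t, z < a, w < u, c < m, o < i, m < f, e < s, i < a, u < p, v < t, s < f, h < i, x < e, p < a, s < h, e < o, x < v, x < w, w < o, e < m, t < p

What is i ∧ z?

o

Common lower bounds of {i, z}: e, o, w, x.
The greatest among these is o.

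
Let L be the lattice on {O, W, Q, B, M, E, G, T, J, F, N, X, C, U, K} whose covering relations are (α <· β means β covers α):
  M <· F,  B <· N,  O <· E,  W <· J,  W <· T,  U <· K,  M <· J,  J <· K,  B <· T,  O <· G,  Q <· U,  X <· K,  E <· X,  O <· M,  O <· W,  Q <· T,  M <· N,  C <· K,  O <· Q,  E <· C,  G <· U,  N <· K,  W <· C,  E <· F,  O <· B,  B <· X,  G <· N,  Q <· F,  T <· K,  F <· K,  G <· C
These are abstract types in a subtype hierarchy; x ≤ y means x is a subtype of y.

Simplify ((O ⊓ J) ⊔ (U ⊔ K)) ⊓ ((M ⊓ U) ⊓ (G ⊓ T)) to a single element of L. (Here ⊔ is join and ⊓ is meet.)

O

O ∧ J = O
U ∨ K = K
O ∨ K = K
M ∧ U = O
G ∧ T = O
O ∧ O = O
K ∧ O = O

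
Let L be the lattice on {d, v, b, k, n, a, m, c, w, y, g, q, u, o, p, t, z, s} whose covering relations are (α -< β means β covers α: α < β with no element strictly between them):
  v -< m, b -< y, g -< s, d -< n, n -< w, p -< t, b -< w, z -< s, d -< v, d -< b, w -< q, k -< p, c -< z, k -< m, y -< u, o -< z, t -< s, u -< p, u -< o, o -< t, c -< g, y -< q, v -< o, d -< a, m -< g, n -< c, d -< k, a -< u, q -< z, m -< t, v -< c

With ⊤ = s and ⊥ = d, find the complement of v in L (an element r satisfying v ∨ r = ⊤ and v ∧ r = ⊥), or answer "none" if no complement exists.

none

For every candidate r, either v ∨ r ≠ s or v ∧ r ≠ d; no complement exists.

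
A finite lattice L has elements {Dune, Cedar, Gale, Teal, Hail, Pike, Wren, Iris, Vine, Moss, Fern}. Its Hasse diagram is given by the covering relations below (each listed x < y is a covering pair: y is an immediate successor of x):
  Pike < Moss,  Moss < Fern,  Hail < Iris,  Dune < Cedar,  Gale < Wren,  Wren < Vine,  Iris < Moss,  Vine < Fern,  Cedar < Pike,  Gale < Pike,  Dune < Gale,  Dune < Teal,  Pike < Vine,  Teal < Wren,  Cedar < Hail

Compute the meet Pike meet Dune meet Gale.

Common lower bounds of {Pike, Dune, Gale}: Dune.
The greatest among these is Dune.

Dune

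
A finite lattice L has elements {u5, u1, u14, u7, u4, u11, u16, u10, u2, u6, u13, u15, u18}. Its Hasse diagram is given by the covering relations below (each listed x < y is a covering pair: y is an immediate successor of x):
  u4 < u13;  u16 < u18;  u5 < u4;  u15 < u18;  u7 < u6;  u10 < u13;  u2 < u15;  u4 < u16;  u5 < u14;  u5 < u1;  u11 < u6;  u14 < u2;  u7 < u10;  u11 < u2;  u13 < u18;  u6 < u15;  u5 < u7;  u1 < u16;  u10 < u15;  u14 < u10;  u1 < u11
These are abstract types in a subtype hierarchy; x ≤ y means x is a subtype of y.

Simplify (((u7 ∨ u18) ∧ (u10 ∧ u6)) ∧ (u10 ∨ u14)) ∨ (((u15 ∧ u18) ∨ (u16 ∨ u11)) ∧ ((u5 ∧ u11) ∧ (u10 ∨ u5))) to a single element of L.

u7 ∨ u18 = u18
u10 ∧ u6 = u7
u18 ∧ u7 = u7
u10 ∨ u14 = u10
u7 ∧ u10 = u7
u15 ∧ u18 = u15
u16 ∨ u11 = u18
u15 ∨ u18 = u18
u5 ∧ u11 = u5
u10 ∨ u5 = u10
u5 ∧ u10 = u5
u18 ∧ u5 = u5
u7 ∨ u5 = u7

u7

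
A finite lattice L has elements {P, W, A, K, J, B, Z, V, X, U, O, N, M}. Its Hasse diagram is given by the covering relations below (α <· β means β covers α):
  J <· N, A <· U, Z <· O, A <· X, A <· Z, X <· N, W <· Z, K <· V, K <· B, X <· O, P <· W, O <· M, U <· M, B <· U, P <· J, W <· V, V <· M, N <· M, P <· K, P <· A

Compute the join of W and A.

Common upper bounds of {W, A}: M, O, Z.
The least among these is Z.

Z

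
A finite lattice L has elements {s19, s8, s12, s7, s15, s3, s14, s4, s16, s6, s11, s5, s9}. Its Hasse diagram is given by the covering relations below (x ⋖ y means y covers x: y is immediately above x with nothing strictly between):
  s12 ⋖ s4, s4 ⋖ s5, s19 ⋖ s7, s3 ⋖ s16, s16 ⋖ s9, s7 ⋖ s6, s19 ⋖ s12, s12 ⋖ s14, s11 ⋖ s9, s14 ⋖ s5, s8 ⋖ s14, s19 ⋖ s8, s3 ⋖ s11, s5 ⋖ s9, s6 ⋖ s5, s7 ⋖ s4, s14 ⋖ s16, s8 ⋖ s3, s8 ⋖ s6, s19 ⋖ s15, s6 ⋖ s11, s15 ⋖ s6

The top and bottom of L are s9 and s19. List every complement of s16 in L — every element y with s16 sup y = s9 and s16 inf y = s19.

s15, s7

Need y with s16 ∨ y = s9 and s16 ∧ y = s19.
Checking each element gives: s15, s7.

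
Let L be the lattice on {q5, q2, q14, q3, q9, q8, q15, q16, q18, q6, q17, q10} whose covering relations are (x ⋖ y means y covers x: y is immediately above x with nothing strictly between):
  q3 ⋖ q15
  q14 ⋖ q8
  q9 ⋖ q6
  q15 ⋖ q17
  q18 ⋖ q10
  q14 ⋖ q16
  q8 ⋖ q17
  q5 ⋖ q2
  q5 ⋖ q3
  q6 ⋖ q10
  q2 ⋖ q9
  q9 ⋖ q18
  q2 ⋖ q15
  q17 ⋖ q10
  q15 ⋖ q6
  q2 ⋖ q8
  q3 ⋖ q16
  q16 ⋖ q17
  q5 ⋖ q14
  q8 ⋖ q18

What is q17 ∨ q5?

Common upper bounds of {q17, q5}: q10, q17.
The least among these is q17.

q17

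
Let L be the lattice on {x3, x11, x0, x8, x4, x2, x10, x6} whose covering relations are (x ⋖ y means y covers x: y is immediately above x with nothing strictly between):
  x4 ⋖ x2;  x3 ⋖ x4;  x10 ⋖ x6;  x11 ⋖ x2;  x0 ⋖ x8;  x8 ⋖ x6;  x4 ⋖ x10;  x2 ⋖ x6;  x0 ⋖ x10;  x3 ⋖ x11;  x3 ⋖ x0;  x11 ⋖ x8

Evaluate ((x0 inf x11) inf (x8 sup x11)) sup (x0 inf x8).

x0 ∧ x11 = x3
x8 ∨ x11 = x8
x3 ∧ x8 = x3
x0 ∧ x8 = x0
x3 ∨ x0 = x0

x0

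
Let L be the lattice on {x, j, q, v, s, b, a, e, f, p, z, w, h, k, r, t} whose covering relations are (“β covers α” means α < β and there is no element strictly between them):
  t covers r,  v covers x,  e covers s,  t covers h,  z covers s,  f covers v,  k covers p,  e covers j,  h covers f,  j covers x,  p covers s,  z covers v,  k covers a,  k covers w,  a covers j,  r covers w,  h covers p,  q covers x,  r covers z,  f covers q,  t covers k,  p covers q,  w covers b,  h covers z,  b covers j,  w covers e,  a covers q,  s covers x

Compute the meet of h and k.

p

Common lower bounds of {h, k}: p, q, s, x.
The greatest among these is p.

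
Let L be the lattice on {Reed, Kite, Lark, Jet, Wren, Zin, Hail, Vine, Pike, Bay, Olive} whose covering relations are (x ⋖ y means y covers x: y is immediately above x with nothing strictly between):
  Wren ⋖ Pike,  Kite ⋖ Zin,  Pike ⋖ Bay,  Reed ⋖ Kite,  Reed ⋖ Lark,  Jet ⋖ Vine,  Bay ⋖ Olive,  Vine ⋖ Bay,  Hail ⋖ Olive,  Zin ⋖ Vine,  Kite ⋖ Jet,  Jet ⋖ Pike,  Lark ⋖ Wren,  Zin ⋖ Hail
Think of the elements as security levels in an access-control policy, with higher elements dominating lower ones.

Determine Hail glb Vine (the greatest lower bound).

Zin

Common lower bounds of {Hail, Vine}: Kite, Reed, Zin.
The greatest among these is Zin.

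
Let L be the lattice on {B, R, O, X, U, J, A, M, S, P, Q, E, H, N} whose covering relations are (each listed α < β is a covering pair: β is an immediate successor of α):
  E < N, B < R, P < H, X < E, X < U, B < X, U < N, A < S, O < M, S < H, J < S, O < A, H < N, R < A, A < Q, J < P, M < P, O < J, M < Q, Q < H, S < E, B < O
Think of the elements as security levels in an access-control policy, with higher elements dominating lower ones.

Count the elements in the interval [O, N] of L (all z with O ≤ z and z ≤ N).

10

The interval [O, N] = {A, E, H, J, M, N, O, P, Q, S}, which has 10 elements.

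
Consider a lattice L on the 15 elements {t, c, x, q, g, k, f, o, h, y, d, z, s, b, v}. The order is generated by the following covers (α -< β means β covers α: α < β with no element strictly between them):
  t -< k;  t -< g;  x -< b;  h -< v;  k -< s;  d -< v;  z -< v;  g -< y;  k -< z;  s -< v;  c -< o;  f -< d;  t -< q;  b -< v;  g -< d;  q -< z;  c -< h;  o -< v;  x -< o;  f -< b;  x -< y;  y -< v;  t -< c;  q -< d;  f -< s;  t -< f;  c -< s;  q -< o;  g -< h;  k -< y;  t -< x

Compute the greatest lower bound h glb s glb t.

Common lower bounds of {h, s, t}: t.
The greatest among these is t.

t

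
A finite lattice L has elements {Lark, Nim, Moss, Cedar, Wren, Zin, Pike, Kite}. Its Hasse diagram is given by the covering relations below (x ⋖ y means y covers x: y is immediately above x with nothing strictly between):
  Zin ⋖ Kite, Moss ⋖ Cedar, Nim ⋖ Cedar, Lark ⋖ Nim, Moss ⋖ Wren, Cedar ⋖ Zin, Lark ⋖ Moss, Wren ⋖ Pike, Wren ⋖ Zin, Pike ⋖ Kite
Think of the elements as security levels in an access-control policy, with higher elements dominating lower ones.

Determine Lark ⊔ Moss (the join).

Common upper bounds of {Lark, Moss}: Cedar, Kite, Moss, Pike, Wren, Zin.
The least among these is Moss.

Moss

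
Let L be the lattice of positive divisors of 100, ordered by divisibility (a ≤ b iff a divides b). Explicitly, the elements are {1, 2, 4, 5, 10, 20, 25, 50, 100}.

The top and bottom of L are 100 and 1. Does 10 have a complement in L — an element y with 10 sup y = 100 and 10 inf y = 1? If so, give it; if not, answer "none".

none

For every candidate y, either 10 ∨ y ≠ 100 or 10 ∧ y ≠ 1; no complement exists.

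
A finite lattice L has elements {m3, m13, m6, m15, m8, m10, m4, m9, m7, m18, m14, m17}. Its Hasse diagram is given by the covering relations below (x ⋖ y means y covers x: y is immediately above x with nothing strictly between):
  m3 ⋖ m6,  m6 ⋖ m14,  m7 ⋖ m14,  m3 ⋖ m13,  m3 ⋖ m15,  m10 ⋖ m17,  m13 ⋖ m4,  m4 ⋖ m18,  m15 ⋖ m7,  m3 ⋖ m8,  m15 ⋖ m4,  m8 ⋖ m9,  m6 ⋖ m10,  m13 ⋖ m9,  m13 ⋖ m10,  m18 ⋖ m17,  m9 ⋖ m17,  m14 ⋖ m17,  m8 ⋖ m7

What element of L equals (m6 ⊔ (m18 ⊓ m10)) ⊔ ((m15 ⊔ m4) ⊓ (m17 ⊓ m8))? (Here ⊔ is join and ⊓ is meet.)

m18 ∧ m10 = m13
m6 ∨ m13 = m10
m15 ∨ m4 = m4
m17 ∧ m8 = m8
m4 ∧ m8 = m3
m10 ∨ m3 = m10

m10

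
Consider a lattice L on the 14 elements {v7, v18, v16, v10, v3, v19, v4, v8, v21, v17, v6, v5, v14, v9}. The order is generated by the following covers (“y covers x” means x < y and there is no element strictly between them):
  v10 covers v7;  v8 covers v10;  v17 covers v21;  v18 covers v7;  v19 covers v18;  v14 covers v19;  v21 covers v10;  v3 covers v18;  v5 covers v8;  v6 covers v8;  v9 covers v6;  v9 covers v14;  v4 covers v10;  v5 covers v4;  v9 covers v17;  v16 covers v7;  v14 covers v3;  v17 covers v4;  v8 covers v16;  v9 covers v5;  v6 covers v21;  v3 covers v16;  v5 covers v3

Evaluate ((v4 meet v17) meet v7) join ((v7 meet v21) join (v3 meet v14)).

v3

v4 ∧ v17 = v4
v4 ∧ v7 = v7
v7 ∧ v21 = v7
v3 ∧ v14 = v3
v7 ∨ v3 = v3
v7 ∨ v3 = v3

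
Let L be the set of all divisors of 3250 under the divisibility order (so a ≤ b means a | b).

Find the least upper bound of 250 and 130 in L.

3250

Common upper bounds of {250, 130}: 3250.
The least among these is 3250.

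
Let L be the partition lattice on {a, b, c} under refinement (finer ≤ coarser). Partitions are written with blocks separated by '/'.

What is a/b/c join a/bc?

a/bc

The join of a/b/c and a/bc merges any blocks that overlap across the partitions, giving a/bc.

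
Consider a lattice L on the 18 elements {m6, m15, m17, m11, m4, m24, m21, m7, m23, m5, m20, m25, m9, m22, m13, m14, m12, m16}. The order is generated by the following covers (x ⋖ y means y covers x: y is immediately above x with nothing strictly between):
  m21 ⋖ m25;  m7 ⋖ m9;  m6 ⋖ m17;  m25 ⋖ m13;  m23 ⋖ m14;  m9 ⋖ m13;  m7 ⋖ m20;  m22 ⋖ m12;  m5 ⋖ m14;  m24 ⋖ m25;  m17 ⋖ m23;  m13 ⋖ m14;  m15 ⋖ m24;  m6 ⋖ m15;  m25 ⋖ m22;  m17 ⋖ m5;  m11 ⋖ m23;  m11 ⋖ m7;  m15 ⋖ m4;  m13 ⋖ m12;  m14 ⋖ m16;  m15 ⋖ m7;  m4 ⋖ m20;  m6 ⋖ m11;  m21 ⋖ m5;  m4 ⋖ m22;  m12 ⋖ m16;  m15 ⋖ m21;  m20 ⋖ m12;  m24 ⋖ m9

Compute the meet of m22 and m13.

m25

Common lower bounds of {m22, m13}: m15, m21, m24, m25, m6.
The greatest among these is m25.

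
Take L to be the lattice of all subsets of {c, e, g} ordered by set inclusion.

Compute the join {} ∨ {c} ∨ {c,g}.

{c,g}

Under ⊆, join is union: {} ∪ {c} ∪ {c,g} = {c,g}.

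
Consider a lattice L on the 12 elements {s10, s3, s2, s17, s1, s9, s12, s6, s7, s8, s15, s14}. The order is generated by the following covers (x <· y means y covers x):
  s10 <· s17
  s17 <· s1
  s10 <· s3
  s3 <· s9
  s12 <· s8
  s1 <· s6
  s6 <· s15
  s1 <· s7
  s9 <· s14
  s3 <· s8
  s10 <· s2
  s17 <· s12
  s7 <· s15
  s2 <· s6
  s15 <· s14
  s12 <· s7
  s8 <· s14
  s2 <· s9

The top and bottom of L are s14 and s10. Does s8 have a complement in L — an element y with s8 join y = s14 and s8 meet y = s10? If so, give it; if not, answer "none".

Need y with s8 ∨ y = s14 and s8 ∧ y = s10.
Checking each element gives: s2.

s2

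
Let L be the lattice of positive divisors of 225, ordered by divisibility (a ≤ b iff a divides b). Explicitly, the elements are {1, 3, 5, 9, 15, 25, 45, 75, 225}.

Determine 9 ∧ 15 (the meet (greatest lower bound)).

In the divisibility order, the meet is the greatest common divisor: gcd(9, 15) = 3.

3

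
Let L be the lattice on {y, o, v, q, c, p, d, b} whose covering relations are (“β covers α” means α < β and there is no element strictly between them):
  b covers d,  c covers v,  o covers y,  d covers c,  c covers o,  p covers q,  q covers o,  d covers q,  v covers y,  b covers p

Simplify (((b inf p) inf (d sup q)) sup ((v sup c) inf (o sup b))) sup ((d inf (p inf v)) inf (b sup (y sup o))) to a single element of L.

b ∧ p = p
d ∨ q = d
p ∧ d = q
v ∨ c = c
o ∨ b = b
c ∧ b = c
q ∨ c = d
p ∧ v = y
d ∧ y = y
y ∨ o = o
b ∨ o = b
y ∧ b = y
d ∨ y = d

d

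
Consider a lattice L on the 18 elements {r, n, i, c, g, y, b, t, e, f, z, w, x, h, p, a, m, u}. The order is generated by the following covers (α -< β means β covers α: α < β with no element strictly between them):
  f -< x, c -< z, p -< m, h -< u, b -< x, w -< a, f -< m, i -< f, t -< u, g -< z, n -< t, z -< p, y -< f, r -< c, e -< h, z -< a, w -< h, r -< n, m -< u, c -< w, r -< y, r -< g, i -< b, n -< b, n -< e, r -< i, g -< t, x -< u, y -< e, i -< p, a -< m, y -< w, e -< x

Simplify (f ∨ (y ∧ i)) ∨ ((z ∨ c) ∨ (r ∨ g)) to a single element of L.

y ∧ i = r
f ∨ r = f
z ∨ c = z
r ∨ g = g
z ∨ g = z
f ∨ z = m

m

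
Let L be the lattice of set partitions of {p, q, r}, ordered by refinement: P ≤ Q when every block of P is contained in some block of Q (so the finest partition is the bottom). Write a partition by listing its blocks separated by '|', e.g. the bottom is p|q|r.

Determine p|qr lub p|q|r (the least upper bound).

p|qr

The join of p|qr and p|q|r merges any blocks that overlap across the partitions, giving p|qr.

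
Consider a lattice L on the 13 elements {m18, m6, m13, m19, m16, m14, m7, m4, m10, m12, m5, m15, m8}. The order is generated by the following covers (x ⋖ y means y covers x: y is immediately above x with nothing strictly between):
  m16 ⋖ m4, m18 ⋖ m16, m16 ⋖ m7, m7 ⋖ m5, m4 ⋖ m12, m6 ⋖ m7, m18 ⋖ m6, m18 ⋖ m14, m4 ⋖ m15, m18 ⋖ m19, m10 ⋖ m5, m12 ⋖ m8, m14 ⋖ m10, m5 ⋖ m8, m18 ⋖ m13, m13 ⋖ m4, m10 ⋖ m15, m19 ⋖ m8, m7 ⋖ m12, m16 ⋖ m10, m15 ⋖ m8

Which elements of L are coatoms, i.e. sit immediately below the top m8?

The coatoms are exactly the elements covered by m8: m12, m15, m19, m5.

m12, m15, m19, m5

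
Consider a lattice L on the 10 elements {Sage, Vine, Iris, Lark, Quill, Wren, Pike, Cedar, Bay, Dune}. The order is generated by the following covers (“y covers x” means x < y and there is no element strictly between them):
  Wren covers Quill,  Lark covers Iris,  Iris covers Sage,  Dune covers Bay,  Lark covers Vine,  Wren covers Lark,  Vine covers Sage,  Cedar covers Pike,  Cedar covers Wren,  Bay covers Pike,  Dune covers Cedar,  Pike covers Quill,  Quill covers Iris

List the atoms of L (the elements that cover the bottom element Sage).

The atoms are exactly the elements that cover Sage: Iris, Vine.

Iris, Vine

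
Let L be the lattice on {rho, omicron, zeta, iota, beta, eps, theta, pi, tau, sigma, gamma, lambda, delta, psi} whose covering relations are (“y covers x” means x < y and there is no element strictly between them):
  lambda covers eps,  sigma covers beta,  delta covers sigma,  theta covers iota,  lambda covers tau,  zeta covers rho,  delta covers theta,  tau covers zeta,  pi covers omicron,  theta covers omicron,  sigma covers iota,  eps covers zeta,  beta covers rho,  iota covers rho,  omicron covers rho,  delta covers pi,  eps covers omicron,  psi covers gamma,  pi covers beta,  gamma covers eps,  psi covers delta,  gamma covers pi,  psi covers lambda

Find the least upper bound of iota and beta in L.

sigma

Common upper bounds of {iota, beta}: delta, psi, sigma.
The least among these is sigma.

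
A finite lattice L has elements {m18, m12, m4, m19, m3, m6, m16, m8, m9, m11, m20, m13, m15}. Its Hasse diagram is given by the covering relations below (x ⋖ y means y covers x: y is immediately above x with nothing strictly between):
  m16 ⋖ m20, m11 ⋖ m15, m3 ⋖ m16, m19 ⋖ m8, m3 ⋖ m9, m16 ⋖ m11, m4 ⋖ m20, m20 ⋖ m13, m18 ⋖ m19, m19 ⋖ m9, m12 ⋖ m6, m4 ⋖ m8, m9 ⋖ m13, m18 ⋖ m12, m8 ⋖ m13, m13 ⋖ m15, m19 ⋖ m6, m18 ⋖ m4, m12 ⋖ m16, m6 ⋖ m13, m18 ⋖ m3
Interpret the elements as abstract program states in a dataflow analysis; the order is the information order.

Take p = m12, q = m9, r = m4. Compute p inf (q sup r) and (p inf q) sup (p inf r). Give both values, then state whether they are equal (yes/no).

q sup r = m13, so p inf (q sup r) = m12 inf m13 = m12.
p inf q = m18 and p inf r = m18, so (p inf q) sup (p inf r) = m18 sup m18 = m18.
Equal: no.

m12; m18; no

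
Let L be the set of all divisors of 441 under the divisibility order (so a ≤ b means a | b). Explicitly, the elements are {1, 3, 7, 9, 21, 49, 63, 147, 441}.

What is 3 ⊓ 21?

In the divisibility order, the meet is the greatest common divisor: gcd(3, 21) = 3.

3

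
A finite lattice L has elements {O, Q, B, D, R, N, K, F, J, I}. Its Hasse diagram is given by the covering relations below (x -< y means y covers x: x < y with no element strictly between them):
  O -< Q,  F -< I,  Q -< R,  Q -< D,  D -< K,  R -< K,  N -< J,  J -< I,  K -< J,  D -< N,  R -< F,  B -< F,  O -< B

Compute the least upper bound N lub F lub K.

I

Common upper bounds of {N, F, K}: I.
The least among these is I.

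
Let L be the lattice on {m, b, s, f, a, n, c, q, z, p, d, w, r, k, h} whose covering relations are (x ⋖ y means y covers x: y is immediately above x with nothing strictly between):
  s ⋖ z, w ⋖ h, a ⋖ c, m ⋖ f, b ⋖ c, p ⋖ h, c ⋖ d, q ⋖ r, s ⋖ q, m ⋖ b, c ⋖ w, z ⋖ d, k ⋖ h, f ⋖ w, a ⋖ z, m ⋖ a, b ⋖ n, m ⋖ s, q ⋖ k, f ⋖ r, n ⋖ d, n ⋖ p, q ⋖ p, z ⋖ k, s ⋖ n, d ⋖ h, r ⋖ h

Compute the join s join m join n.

Common upper bounds of {s, m, n}: d, h, n, p.
The least among these is n.

n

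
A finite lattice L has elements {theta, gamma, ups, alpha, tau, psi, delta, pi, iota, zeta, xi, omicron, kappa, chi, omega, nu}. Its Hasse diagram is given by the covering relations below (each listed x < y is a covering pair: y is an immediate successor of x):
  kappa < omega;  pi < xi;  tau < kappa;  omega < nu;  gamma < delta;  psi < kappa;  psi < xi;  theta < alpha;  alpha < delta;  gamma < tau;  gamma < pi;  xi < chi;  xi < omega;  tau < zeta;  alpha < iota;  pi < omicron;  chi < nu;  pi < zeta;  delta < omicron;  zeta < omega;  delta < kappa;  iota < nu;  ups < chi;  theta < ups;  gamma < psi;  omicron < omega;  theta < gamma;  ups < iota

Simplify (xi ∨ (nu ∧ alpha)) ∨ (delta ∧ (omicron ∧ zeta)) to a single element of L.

nu ∧ alpha = alpha
xi ∨ alpha = omega
omicron ∧ zeta = pi
delta ∧ pi = gamma
omega ∨ gamma = omega

omega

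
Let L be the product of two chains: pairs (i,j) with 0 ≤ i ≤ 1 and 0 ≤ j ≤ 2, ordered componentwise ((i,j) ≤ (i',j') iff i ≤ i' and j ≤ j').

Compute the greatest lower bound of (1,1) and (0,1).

Common lower bounds of {(1,1), (0,1)}: (0,0), (0,1).
The greatest among these is (0,1).

(0,1)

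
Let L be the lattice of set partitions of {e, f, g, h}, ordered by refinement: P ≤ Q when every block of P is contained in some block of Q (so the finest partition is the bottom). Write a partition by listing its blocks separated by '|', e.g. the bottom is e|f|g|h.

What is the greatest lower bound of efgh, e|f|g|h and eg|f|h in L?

Common lower bounds of {efgh, e|f|g|h, eg|f|h}: e|f|g|h.
The greatest among these is e|f|g|h.

e|f|g|h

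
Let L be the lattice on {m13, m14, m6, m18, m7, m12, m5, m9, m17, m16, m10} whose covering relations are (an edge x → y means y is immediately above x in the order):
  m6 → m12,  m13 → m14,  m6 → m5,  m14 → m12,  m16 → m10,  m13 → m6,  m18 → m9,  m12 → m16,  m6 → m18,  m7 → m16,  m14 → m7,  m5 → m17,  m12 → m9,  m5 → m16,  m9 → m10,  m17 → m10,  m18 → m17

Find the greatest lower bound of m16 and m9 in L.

m12

Common lower bounds of {m16, m9}: m12, m13, m14, m6.
The greatest among these is m12.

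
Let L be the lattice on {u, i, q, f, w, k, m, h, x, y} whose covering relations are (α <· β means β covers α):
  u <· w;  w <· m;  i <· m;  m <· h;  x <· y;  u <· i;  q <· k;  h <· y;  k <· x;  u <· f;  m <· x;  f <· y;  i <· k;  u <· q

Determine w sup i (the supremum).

m

Common upper bounds of {w, i}: h, m, x, y.
The least among these is m.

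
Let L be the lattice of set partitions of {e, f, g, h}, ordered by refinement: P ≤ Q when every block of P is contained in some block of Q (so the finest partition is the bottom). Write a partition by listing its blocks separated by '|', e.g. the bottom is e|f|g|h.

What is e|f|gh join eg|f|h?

egh|f

The join of e|f|gh and eg|f|h merges any blocks that overlap across the partitions, giving egh|f.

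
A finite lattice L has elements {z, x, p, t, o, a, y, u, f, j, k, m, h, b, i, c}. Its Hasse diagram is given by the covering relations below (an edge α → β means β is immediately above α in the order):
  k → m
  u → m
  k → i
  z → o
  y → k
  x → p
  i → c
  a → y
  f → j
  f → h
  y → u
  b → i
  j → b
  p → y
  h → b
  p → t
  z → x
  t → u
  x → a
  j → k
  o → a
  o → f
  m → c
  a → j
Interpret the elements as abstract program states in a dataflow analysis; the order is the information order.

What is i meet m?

k

Common lower bounds of {i, m}: a, f, j, k, o, p, x, y, z.
The greatest among these is k.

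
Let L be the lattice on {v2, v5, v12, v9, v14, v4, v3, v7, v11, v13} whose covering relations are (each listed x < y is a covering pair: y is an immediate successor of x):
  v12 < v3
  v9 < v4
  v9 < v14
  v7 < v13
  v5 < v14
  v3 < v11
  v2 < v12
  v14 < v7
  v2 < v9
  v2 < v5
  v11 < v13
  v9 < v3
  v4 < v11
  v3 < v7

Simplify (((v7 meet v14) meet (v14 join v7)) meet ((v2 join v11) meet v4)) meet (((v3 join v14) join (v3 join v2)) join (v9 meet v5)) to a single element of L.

v9

v7 ∧ v14 = v14
v14 ∨ v7 = v7
v14 ∧ v7 = v14
v2 ∨ v11 = v11
v11 ∧ v4 = v4
v14 ∧ v4 = v9
v3 ∨ v14 = v7
v3 ∨ v2 = v3
v7 ∨ v3 = v7
v9 ∧ v5 = v2
v7 ∨ v2 = v7
v9 ∧ v7 = v9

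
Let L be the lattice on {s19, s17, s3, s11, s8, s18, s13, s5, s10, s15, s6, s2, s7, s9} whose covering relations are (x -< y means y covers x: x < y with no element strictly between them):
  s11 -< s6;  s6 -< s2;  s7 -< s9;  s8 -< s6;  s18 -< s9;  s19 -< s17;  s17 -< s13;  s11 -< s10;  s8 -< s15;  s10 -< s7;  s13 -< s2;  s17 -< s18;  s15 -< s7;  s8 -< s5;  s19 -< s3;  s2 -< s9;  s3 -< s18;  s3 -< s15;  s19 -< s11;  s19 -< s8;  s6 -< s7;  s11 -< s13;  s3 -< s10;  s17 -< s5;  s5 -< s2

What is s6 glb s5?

s8

Common lower bounds of {s6, s5}: s19, s8.
The greatest among these is s8.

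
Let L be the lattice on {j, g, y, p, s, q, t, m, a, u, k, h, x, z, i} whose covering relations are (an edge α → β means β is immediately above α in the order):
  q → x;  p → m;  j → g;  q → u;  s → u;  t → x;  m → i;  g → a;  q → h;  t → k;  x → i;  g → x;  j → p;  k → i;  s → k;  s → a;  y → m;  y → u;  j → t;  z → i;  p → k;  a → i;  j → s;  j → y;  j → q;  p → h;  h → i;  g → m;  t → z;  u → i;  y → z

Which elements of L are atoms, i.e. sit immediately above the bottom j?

g, p, q, s, t, y

The atoms are exactly the elements that cover j: g, p, q, s, t, y.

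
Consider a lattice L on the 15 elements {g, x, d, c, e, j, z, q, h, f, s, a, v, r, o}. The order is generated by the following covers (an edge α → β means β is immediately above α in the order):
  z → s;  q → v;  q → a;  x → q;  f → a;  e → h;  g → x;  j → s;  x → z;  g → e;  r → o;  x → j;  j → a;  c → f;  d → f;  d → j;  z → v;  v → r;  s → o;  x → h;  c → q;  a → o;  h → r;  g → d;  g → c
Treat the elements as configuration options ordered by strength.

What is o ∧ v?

Common lower bounds of {o, v}: c, g, q, v, x, z.
The greatest among these is v.

v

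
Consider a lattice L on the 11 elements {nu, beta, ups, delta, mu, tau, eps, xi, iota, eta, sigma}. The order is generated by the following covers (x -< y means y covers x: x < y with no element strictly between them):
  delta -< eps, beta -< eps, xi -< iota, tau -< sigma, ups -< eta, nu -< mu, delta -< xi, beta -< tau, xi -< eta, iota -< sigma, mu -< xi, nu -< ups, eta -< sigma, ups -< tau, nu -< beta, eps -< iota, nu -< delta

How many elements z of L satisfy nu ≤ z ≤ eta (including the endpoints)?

The interval [nu, eta] = {delta, eta, mu, nu, ups, xi}, which has 6 elements.

6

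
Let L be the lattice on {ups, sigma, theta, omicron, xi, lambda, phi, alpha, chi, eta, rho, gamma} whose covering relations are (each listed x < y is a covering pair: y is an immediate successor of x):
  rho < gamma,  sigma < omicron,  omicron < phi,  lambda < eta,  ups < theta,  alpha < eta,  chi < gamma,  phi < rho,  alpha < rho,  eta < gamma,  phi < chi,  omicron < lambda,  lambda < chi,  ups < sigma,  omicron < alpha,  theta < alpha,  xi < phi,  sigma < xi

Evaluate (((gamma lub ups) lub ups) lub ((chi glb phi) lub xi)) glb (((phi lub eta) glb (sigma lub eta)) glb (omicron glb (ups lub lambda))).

omicron

gamma ∨ ups = gamma
gamma ∨ ups = gamma
chi ∧ phi = phi
phi ∨ xi = phi
gamma ∨ phi = gamma
phi ∨ eta = gamma
sigma ∨ eta = eta
gamma ∧ eta = eta
ups ∨ lambda = lambda
omicron ∧ lambda = omicron
eta ∧ omicron = omicron
gamma ∧ omicron = omicron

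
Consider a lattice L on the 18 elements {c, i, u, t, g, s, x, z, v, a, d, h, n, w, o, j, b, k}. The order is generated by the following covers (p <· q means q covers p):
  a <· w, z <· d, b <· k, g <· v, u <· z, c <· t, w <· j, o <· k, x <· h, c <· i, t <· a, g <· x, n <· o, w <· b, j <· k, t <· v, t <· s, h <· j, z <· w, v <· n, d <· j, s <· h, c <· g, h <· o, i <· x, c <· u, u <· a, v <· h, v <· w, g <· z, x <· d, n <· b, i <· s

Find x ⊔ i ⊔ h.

h

Common upper bounds of {x, i, h}: h, j, k, o.
The least among these is h.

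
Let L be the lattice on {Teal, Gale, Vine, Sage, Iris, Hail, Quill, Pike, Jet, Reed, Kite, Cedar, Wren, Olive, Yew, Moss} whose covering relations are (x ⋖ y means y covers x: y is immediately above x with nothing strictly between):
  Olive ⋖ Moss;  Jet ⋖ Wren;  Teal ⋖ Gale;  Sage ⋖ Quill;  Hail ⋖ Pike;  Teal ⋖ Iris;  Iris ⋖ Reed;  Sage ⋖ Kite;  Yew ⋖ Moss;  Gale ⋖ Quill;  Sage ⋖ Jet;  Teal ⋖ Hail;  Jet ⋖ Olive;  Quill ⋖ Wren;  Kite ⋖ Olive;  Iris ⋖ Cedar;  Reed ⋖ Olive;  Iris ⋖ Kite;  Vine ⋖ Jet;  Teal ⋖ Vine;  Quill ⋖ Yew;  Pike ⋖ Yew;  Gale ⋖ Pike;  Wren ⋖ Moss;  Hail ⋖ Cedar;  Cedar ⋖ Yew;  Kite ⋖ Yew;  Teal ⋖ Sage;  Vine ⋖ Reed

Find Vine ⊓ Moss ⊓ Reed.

Vine

Common lower bounds of {Vine, Moss, Reed}: Teal, Vine.
The greatest among these is Vine.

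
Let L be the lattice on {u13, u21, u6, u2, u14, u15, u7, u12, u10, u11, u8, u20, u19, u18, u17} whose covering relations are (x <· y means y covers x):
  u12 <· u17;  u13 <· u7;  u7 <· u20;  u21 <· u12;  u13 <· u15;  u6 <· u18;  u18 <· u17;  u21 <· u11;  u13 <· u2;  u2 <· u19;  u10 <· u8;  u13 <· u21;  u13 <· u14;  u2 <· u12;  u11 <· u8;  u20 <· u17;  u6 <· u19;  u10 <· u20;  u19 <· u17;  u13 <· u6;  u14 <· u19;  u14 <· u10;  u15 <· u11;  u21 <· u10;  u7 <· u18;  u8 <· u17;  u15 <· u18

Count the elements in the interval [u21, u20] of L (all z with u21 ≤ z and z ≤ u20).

3

The interval [u21, u20] = {u10, u20, u21}, which has 3 elements.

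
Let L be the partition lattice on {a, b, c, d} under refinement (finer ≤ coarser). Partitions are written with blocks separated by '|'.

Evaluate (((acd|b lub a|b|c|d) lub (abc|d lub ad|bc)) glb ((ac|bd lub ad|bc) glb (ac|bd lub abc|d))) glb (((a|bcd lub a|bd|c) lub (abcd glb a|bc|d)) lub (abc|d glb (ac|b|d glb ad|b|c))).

acd|b ∨ a|b|c|d = acd|b
abc|d ∨ ad|bc = abcd
acd|b ∨ abcd = abcd
ac|bd ∨ ad|bc = abcd
ac|bd ∨ abc|d = abcd
abcd ∧ abcd = abcd
abcd ∧ abcd = abcd
a|bcd ∨ a|bd|c = a|bcd
abcd ∧ a|bc|d = a|bc|d
a|bcd ∨ a|bc|d = a|bcd
ac|b|d ∧ ad|b|c = a|b|c|d
abc|d ∧ a|b|c|d = a|b|c|d
a|bcd ∨ a|b|c|d = a|bcd
abcd ∧ a|bcd = a|bcd

a|bcd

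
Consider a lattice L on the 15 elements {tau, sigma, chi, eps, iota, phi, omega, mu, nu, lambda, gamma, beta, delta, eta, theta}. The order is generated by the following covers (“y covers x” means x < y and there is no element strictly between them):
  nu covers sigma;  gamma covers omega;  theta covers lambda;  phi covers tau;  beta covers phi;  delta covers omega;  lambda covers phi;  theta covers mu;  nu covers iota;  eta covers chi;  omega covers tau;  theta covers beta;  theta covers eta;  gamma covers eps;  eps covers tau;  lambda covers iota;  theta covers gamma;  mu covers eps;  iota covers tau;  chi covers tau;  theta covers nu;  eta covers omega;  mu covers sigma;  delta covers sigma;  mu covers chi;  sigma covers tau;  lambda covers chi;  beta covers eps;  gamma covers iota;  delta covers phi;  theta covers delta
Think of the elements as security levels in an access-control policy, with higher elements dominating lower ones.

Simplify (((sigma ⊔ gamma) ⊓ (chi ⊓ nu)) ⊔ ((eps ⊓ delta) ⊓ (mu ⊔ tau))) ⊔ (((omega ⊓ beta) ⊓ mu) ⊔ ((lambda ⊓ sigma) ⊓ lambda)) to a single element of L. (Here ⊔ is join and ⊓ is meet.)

sigma ∨ gamma = theta
chi ∧ nu = tau
theta ∧ tau = tau
eps ∧ delta = tau
mu ∨ tau = mu
tau ∧ mu = tau
tau ∨ tau = tau
omega ∧ beta = tau
tau ∧ mu = tau
lambda ∧ sigma = tau
tau ∧ lambda = tau
tau ∨ tau = tau
tau ∨ tau = tau

tau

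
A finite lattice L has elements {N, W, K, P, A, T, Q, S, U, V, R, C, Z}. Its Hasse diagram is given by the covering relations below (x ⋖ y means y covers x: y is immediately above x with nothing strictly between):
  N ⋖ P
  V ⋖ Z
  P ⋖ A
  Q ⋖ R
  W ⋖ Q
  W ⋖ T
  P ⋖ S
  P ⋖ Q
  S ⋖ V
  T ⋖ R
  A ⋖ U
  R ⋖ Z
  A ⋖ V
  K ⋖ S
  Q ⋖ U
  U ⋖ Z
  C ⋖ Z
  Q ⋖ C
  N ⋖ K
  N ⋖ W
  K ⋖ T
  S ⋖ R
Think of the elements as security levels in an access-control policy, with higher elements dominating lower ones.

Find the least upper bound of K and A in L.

Common upper bounds of {K, A}: V, Z.
The least among these is V.

V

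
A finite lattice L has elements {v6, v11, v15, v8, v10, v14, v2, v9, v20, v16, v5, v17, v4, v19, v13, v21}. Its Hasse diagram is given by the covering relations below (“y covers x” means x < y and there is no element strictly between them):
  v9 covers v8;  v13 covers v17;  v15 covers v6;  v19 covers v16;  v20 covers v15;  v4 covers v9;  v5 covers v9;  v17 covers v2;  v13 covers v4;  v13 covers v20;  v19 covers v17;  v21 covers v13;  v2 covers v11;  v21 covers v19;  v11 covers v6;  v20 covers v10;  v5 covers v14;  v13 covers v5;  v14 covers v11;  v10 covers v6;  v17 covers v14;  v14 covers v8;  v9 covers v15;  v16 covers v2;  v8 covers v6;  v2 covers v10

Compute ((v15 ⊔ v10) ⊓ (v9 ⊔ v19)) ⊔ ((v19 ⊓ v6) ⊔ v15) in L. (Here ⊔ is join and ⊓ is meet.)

v20

v15 ∨ v10 = v20
v9 ∨ v19 = v21
v20 ∧ v21 = v20
v19 ∧ v6 = v6
v6 ∨ v15 = v15
v20 ∨ v15 = v20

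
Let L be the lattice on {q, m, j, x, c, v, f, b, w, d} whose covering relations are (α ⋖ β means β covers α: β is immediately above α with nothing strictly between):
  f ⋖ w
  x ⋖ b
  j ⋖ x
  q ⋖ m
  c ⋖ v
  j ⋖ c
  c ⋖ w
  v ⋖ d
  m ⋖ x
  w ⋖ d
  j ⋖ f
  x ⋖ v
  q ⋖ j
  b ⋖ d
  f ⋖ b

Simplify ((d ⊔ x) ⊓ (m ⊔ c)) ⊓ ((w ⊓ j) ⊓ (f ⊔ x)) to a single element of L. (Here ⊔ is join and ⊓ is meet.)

j

d ∨ x = d
m ∨ c = v
d ∧ v = v
w ∧ j = j
f ∨ x = b
j ∧ b = j
v ∧ j = j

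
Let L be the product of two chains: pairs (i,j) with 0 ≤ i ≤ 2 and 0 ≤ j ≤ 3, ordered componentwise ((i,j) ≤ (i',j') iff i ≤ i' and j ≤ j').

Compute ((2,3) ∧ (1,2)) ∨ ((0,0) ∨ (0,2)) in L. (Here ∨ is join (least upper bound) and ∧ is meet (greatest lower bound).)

(2,3) ∧ (1,2) = (1,2)
(0,0) ∨ (0,2) = (0,2)
(1,2) ∨ (0,2) = (1,2)

(1,2)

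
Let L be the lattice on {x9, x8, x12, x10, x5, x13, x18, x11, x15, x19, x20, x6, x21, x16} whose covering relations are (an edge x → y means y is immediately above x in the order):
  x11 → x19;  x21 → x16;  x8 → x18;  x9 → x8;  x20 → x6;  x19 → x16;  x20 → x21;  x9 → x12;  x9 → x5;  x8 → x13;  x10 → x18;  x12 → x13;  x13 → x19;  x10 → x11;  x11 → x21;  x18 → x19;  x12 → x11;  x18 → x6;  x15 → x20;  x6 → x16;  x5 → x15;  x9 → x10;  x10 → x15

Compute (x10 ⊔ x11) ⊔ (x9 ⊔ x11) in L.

x10 ∨ x11 = x11
x9 ∨ x11 = x11
x11 ∨ x11 = x11

x11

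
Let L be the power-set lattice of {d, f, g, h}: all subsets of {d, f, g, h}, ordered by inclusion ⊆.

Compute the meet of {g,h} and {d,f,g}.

{g}

Under ⊆, meet is intersection: {g,h} ∩ {d,f,g} = {g}.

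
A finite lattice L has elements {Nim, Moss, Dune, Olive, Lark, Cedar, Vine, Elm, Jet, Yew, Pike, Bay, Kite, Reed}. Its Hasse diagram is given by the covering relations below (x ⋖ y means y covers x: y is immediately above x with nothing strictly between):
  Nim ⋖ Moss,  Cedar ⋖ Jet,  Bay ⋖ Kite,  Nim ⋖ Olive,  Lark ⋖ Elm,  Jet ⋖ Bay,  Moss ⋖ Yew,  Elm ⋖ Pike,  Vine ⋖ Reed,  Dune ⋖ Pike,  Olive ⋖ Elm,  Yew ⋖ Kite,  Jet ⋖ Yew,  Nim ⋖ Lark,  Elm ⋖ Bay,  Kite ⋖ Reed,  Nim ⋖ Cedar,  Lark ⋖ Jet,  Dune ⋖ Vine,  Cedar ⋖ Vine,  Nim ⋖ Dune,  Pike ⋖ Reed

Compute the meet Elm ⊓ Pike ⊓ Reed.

Common lower bounds of {Elm, Pike, Reed}: Elm, Lark, Nim, Olive.
The greatest among these is Elm.

Elm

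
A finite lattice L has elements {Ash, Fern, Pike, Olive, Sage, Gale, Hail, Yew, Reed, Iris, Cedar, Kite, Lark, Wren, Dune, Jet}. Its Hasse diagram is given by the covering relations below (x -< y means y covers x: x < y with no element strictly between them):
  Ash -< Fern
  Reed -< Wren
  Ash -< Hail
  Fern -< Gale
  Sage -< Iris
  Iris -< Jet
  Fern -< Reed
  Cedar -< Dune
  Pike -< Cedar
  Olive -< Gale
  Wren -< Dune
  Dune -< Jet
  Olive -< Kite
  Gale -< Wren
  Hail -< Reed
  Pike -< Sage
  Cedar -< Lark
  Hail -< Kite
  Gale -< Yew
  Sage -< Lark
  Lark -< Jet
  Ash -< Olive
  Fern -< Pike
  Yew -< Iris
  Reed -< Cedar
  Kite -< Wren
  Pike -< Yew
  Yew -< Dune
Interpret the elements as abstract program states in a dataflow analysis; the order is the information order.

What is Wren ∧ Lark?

Common lower bounds of {Wren, Lark}: Ash, Fern, Hail, Reed.
The greatest among these is Reed.

Reed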